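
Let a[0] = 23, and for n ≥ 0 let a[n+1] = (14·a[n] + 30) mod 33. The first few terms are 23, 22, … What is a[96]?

11

Listing terms: a[0] = 23; a[1] = 22; a[2] = 8; a[3] = 10; a[4] = 5; a[5] = 1; a[6] = 11; a[7] = 19; a[8] = 32; a[9] = 16; a[10] = 23.
The sequence repeats with period 10.
So a[96] = a[0 + ((96-0) mod 10)] = a[6] = 11.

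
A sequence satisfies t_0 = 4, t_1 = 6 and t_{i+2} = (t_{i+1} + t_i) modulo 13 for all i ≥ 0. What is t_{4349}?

Listing terms: t_0 = 4,  t_1 = 6,  t_2 = 10,  t_3 = 3,  t_4 = 0,  t_5 = 3,  t_6 = 3,  t_7 = 6,  t_8 = 9,  t_9 = 2,  t_{10} = 11,  t_{11} = 0,  t_{12} = 11,  t_{13} = 11,  t_{14} = 9,  t_{15} = 7,  t_{16} = 3,  t_{17} = 10,  t_{18} = 0,  t_{19} = 10,  t_{20} = 10,  t_{21} = 7,  t_{22} = 4,  t_{23} = 11,  t_{24} = 2,  t_{25} = 0,  t_{26} = 2,  t_{27} = 2,  t_{28} = 4,  t_{29} = 6.
The sequence repeats with period 28.
(4349 - 0) mod 28 = 9, so t_{4349} = t_9 = 2.

2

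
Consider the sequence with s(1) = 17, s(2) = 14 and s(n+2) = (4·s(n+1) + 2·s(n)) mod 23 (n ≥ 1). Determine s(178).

s(1) = 17, s(2) = 14, s(3) = 21, s(4) = 20, s(5) = 7, s(6) = 22, s(7) = 10, s(8) = 15, s(9) = 11, s(10) = 5, s(11) = 19, s(12) = 17, s(13) = 14.
Since (s(12), s(13)) = (s(1), s(2)) = (17, 14) (two consecutive terms determine the rest), the sequence is periodic with period 11.
(178 - 1) mod 11 = 1, so s(178) = s(2) = 14.

14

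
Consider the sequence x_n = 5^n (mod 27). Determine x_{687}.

Listing terms: x_0 = 1; x_1 = 5; x_2 = 25; x_3 = 17; x_4 = 4; x_5 = 20; x_6 = 19; x_7 = 14; x_8 = 16; x_9 = 26; x_{10} = 22; x_{11} = 2; x_{12} = 10; x_{13} = 23; x_{14} = 7; x_{15} = 8; x_{16} = 13; x_{17} = 11; x_{18} = 1.
The sequence repeats with period 18.
(687 - 0) mod 18 = 3, so x_{687} = x_3 = 17.

17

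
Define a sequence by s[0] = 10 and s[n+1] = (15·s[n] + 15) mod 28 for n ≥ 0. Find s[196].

10

Computing terms: s[0] = 10, s[1] = 25, s[2] = 26, s[3] = 13, s[4] = 14, s[5] = 1, s[6] = 2, s[7] = 17, s[8] = 18, s[9] = 5, s[10] = 6, s[11] = 21, s[12] = 22, s[13] = 9, s[14] = 10.
Since s[14] = s[0] = 10, the sequence is periodic with period 14.
(196 - 0) mod 14 = 0, so s[196] = s[0] = 10.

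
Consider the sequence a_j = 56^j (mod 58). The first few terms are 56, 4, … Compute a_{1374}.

We have a_1 = 56; a_2 = 4; a_3 = 50; a_4 = 16; a_5 = 26; a_6 = 6; a_7 = 46; a_8 = 24; a_9 = 10; a_{10} = 38; a_{11} = 40; a_{12} = 36; a_{13} = 44; a_{14} = 28; a_{15} = 2; a_{16} = 54; a_{17} = 8; a_{18} = 42; a_{19} = 32; a_{20} = 52; a_{21} = 12; a_{22} = 34; a_{23} = 48; a_{24} = 20; a_{25} = 18; a_{26} = 22; a_{27} = 14; a_{28} = 30; a_{29} = 56.
Since a_{29} = a_1 = 56, the sequence is periodic with period 28.
So a_{1374} = a_{1 + ((1374-1) mod 28)} = a_2 = 4.

4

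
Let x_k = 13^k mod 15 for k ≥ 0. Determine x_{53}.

13

x_0 = 1, x_1 = 13, x_2 = 4, x_3 = 7, x_4 = 1.
Since x_4 = x_0 = 1, the sequence is periodic with period 4.
So x_{53} = x_{0 + ((53-0) mod 4)} = x_1 = 13.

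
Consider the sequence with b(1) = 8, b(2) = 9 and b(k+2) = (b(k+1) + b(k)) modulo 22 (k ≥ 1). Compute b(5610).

1

b(1) = 8, b(2) = 9, b(3) = 17, b(4) = 4, b(5) = 21, b(6) = 3, b(7) = 2, b(8) = 5, b(9) = 7, b(10) = 12, b(11) = 19, b(12) = 9, b(13) = 6, b(14) = 15, b(15) = 21, b(16) = 14, b(17) = 13, b(18) = 5, b(19) = 18, b(20) = 1, b(21) = 19, b(22) = 20, b(23) = 17, b(24) = 15, b(25) = 10, b(26) = 3, b(27) = 13, b(28) = 16, b(29) = 7, b(30) = 1, b(31) = 8, b(32) = 9.
Since (b(31), b(32)) = (b(1), b(2)) = (8, 9) (two consecutive terms determine the rest), the sequence is periodic with period 30.
So b(5610) = b(1 + ((5610-1) mod 30)) = b(30) = 1.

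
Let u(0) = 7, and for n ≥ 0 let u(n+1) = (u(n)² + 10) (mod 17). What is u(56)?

u(0) = 7,  u(1) = 8,  u(2) = 6,  u(3) = 12,  u(4) = 1,  u(5) = 11,  u(6) = 12.
Since u(6) = u(3) = 12, the sequence is eventually periodic: after a pre-period of length 3 it cycles with period 3.
For n ≥ 3, u(n) depends only on (n - 3) mod 3. (56 - 3) mod 3 = 2, so u(56) = u(5) = 11.

11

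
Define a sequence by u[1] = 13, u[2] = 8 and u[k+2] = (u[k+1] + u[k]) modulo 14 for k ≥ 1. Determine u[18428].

6

u[1] = 13,  u[2] = 8,  u[3] = 7,  u[4] = 1,  u[5] = 8,  u[6] = 9,  u[7] = 3,  u[8] = 12,  u[9] = 1,  u[10] = 13,  u[11] = 0,  u[12] = 13,  u[13] = 13,  u[14] = 12,  u[15] = 11,  u[16] = 9,  u[17] = 6,  u[18] = 1,  u[19] = 7,  u[20] = 8,  u[21] = 1,  u[22] = 9,  u[23] = 10,  u[24] = 5,  u[25] = 1,  u[26] = 6,  u[27] = 7,  u[28] = 13,  u[29] = 6,  u[30] = 5,  u[31] = 11,  u[32] = 2,  u[33] = 13,  u[34] = 1,  u[35] = 0,  u[36] = 1,  u[37] = 1,  u[38] = 2,  u[39] = 3,  u[40] = 5,  u[41] = 8,  u[42] = 13,  u[43] = 7,  u[44] = 6,  u[45] = 13,  u[46] = 5,  u[47] = 4,  u[48] = 9,  u[49] = 13,  u[50] = 8.
The sequence repeats with period 48.
So u[18428] = u[1 + ((18428-1) mod 48)] = u[44] = 6.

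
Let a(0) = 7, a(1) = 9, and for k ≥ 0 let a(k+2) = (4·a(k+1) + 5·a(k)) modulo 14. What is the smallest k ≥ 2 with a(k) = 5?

4

Computing terms: a(0) = 7, a(1) = 9, a(2) = 1, a(3) = 7, a(4) = 5, a(5) = 13, a(6) = 7, a(7) = 9.
The sequence repeats with period 6.
The value 5 first appears (with k ≥ 2) at a(4).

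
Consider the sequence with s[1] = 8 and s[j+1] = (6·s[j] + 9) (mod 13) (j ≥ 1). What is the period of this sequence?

12

Computing terms: s[1] = 8; s[2] = 5; s[3] = 0; s[4] = 9; s[5] = 11; s[6] = 10; s[7] = 4; s[8] = 7; s[9] = 12; s[10] = 3; s[11] = 1; s[12] = 2; s[13] = 8.
Since s[13] = s[1] = 8, the sequence is periodic with period 12.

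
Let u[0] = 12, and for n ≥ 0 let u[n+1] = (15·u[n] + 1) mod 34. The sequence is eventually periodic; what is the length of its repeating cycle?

We have u[0] = 12,  u[1] = 11,  u[2] = 30,  u[3] = 9,  u[4] = 0,  u[5] = 1,  u[6] = 16,  u[7] = 3,  u[8] = 12.
The sequence repeats with period 8.

8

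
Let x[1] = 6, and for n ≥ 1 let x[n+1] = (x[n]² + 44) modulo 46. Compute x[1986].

6

We have x[1] = 6,  x[2] = 34,  x[3] = 4,  x[4] = 14,  x[5] = 10,  x[6] = 6.
The sequence repeats with period 5.
(1986 - 1) mod 5 = 0, so x[1986] = x[1] = 6.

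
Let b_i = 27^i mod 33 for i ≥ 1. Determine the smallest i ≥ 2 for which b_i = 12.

b_1 = 27, b_2 = 3, b_3 = 15, b_4 = 9, b_5 = 12, b_6 = 27.
The sequence repeats with period 5.
The value 12 first appears (with i ≥ 2) at b_5.

5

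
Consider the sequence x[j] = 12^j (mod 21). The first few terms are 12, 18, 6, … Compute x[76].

Listing terms: x[1] = 12; x[2] = 18; x[3] = 6; x[4] = 9; x[5] = 3; x[6] = 15; x[7] = 12.
Since x[7] = x[1] = 12, the sequence is periodic with period 6.
So x[76] = x[1 + ((76-1) mod 6)] = x[4] = 9.

9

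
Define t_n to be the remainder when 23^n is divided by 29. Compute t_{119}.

We have t_1 = 23; t_2 = 7; t_3 = 16; t_4 = 20; t_5 = 25; t_6 = 24; t_7 = 1; t_8 = 23.
The sequence repeats with period 7.
So t_{119} = t_{1 + ((119-1) mod 7)} = t_7 = 1.

1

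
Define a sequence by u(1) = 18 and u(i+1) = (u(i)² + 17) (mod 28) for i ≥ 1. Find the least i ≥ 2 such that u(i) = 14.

3

We have u(1) = 18,  u(2) = 5,  u(3) = 14,  u(4) = 17,  u(5) = 26,  u(6) = 21,  u(7) = 10,  u(8) = 5.
Since u(8) = u(2) = 5, the sequence is eventually periodic: after a pre-period of length 1 it cycles with period 6.
The value 14 first appears (with i ≥ 2) at u(3).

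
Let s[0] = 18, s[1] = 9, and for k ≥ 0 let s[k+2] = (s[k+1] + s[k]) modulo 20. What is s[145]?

Listing terms: s[0] = 18,  s[1] = 9,  s[2] = 7,  s[3] = 16,  s[4] = 3,  s[5] = 19,  s[6] = 2,  s[7] = 1,  s[8] = 3,  s[9] = 4,  s[10] = 7,  s[11] = 11,  s[12] = 18,  s[13] = 9.
Since (s[12], s[13]) = (s[0], s[1]) = (18, 9) (two consecutive terms determine the rest), the sequence is periodic with period 12.
So s[145] = s[0 + ((145-0) mod 12)] = s[1] = 9.

9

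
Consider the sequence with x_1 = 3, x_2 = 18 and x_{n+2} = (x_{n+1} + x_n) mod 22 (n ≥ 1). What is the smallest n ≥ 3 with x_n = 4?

We have x_1 = 3; x_2 = 18; x_3 = 21; x_4 = 17; x_5 = 16; x_6 = 11; x_7 = 5; x_8 = 16; x_9 = 21; x_{10} = 15; x_{11} = 14; x_{12} = 7; x_{13} = 21; x_{14} = 6; x_{15} = 5; x_{16} = 11; x_{17} = 16; x_{18} = 5; x_{19} = 21; x_{20} = 4; x_{21} = 3; x_{22} = 7; x_{23} = 10; x_{24} = 17; x_{25} = 5; x_{26} = 0; x_{27} = 5; x_{28} = 5; x_{29} = 10; x_{30} = 15; x_{31} = 3; x_{32} = 18.
The sequence repeats with period 30.
The value 4 first appears (with n ≥ 3) at x_{20}.

20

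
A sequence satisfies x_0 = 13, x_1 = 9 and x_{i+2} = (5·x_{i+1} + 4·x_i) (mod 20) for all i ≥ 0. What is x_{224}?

13

x_0 = 13,  x_1 = 9,  x_2 = 17,  x_3 = 1,  x_4 = 13,  x_5 = 9.
Since (x_4, x_5) = (x_0, x_1) = (13, 9) (two consecutive terms determine the rest), the sequence is periodic with period 4.
So x_{224} = x_{0 + ((224-0) mod 4)} = x_0 = 13.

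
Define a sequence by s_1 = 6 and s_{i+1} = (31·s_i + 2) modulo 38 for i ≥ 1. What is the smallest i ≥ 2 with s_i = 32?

Listing terms: s_1 = 6; s_2 = 36; s_3 = 16; s_4 = 4; s_5 = 12; s_6 = 32; s_7 = 6.
The sequence repeats with period 6.
The value 32 first appears (with i ≥ 2) at s_6.

6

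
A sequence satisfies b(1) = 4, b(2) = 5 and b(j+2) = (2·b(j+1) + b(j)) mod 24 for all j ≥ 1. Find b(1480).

21

Computing terms: b(1) = 4, b(2) = 5, b(3) = 14, b(4) = 9, b(5) = 8, b(6) = 1, b(7) = 10, b(8) = 21, b(9) = 4, b(10) = 5.
The sequence repeats with period 8.
(1480 - 1) mod 8 = 7, so b(1480) = b(8) = 21.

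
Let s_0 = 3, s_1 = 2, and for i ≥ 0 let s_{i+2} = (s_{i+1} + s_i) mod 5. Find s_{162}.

0

Listing terms: s_0 = 3, s_1 = 2, s_2 = 0, s_3 = 2, s_4 = 2, s_5 = 4, s_6 = 1, s_7 = 0, s_8 = 1, s_9 = 1, s_{10} = 2, s_{11} = 3, s_{12} = 0, s_{13} = 3, s_{14} = 3, s_{15} = 1, s_{16} = 4, s_{17} = 0, s_{18} = 4, s_{19} = 4, s_{20} = 3, s_{21} = 2.
The sequence repeats with period 20.
So s_{162} = s_{0 + ((162-0) mod 20)} = s_2 = 0.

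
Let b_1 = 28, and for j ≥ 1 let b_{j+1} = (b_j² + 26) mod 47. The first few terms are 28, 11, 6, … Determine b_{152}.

Computing terms: b_1 = 28,  b_2 = 11,  b_3 = 6,  b_4 = 15,  b_5 = 16,  b_6 = 0,  b_7 = 26,  b_8 = 44,  b_9 = 35,  b_{10} = 29,  b_{11} = 21,  b_{12} = 44.
Since b_{12} = b_8 = 44, the sequence is eventually periodic: after a pre-period of length 7 it cycles with period 4.
For j ≥ 8, b_j depends only on (j - 8) mod 4. (152 - 8) mod 4 = 0, so b_{152} = b_8 = 44.

44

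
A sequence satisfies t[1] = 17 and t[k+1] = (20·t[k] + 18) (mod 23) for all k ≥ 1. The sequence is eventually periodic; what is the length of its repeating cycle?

22

We have t[1] = 17, t[2] = 13, t[3] = 2, t[4] = 12, t[5] = 5, t[6] = 3, t[7] = 9, t[8] = 14, t[9] = 22, t[10] = 21, t[11] = 1, t[12] = 15, t[13] = 19, t[14] = 7, t[15] = 20, t[16] = 4, t[17] = 6, t[18] = 0, t[19] = 18, t[20] = 10, t[21] = 11, t[22] = 8, t[23] = 17.
The sequence repeats with period 22.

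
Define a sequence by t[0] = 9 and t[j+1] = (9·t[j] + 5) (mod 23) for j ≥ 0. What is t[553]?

1

t[0] = 9; t[1] = 17; t[2] = 20; t[3] = 1; t[4] = 14; t[5] = 16; t[6] = 11; t[7] = 12; t[8] = 21; t[9] = 10; t[10] = 3; t[11] = 9.
The sequence repeats with period 11.
(553 - 0) mod 11 = 3, so t[553] = t[3] = 1.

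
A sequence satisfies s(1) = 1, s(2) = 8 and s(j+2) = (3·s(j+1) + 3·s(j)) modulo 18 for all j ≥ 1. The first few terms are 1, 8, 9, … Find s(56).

s(1) = 1; s(2) = 8; s(3) = 9; s(4) = 15; s(5) = 0; s(6) = 9; s(7) = 9; s(8) = 0; s(9) = 9.
Since (s(8), s(9)) = (s(5), s(6)) = (0, 9) (two consecutive terms determine the rest), the sequence is eventually periodic: after a pre-period of length 4 it cycles with period 3.
For j ≥ 5, s(j) depends only on (j - 5) mod 3. (56 - 5) mod 3 = 0, so s(56) = s(5) = 0.

0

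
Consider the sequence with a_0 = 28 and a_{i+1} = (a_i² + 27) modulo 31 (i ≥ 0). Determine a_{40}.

a_0 = 28,  a_1 = 5,  a_2 = 21,  a_3 = 3,  a_4 = 5.
Since a_4 = a_1 = 5, the sequence is eventually periodic: after a pre-period of length 1 it cycles with period 3.
For i ≥ 1, a_i depends only on (i - 1) mod 3. (40 - 1) mod 3 = 0, so a_{40} = a_1 = 5.

5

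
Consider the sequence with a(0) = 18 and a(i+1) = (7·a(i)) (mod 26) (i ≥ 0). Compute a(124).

Computing terms: a(0) = 18,  a(1) = 22,  a(2) = 24,  a(3) = 12,  a(4) = 6,  a(5) = 16,  a(6) = 8,  a(7) = 4,  a(8) = 2,  a(9) = 14,  a(10) = 20,  a(11) = 10,  a(12) = 18.
Since a(12) = a(0) = 18, the sequence is periodic with period 12.
So a(124) = a(0 + ((124-0) mod 12)) = a(4) = 6.

6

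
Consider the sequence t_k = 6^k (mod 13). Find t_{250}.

4

Computing terms: t_1 = 6,  t_2 = 10,  t_3 = 8,  t_4 = 9,  t_5 = 2,  t_6 = 12,  t_7 = 7,  t_8 = 3,  t_9 = 5,  t_{10} = 4,  t_{11} = 11,  t_{12} = 1,  t_{13} = 6.
Since t_{13} = t_1 = 6, the sequence is periodic with period 12.
(250 - 1) mod 12 = 9, so t_{250} = t_{10} = 4.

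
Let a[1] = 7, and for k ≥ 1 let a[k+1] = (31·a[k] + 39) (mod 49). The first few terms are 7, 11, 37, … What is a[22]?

Listing terms: a[1] = 7,  a[2] = 11,  a[3] = 37,  a[4] = 10,  a[5] = 6,  a[6] = 29,  a[7] = 7.
The sequence repeats with period 6.
(22 - 1) mod 6 = 3, so a[22] = a[4] = 10.

10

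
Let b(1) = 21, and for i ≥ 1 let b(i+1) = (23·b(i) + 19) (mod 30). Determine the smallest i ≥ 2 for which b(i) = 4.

Computing terms: b(1) = 21, b(2) = 22, b(3) = 15, b(4) = 4, b(5) = 21.
The sequence repeats with period 4.
The value 4 first appears (with i ≥ 2) at b(4).

4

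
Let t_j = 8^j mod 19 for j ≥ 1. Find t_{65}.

12

Listing terms: t_1 = 8,  t_2 = 7,  t_3 = 18,  t_4 = 11,  t_5 = 12,  t_6 = 1,  t_7 = 8.
The sequence repeats with period 6.
So t_{65} = t_{1 + ((65-1) mod 6)} = t_5 = 12.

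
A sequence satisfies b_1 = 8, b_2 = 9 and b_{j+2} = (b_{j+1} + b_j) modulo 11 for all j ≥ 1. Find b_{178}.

5

Listing terms: b_1 = 8, b_2 = 9, b_3 = 6, b_4 = 4, b_5 = 10, b_6 = 3, b_7 = 2, b_8 = 5, b_9 = 7, b_{10} = 1, b_{11} = 8, b_{12} = 9.
The sequence repeats with period 10.
So b_{178} = b_{1 + ((178-1) mod 10)} = b_8 = 5.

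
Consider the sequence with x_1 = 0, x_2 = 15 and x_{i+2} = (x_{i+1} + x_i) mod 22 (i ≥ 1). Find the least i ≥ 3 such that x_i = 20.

16

We have x_1 = 0,  x_2 = 15,  x_3 = 15,  x_4 = 8,  x_5 = 1,  x_6 = 9,  x_7 = 10,  x_8 = 19,  x_9 = 7,  x_{10} = 4,  x_{11} = 11,  x_{12} = 15,  x_{13} = 4,  x_{14} = 19,  x_{15} = 1,  x_{16} = 20,  x_{17} = 21,  x_{18} = 19,  x_{19} = 18,  x_{20} = 15,  x_{21} = 11,  x_{22} = 4,  x_{23} = 15,  x_{24} = 19,  x_{25} = 12,  x_{26} = 9,  x_{27} = 21,  x_{28} = 8,  x_{29} = 7,  x_{30} = 15,  x_{31} = 0,  x_{32} = 15.
Since (x_{31}, x_{32}) = (x_1, x_2) = (0, 15) (two consecutive terms determine the rest), the sequence is periodic with period 30.
The value 20 first appears (with i ≥ 3) at x_{16}.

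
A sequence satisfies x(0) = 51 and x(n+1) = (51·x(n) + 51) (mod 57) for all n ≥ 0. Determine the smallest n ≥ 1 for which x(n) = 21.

7

Computing terms: x(0) = 51; x(1) = 30; x(2) = 42; x(3) = 27; x(4) = 3; x(5) = 33; x(6) = 24; x(7) = 21; x(8) = 39; x(9) = 45; x(10) = 9; x(11) = 54; x(12) = 12; x(13) = 36; x(14) = 6; x(15) = 15; x(16) = 18; x(17) = 0; x(18) = 51.
Since x(18) = x(0) = 51, the sequence is periodic with period 18.
The value 21 first appears (with n ≥ 1) at x(7).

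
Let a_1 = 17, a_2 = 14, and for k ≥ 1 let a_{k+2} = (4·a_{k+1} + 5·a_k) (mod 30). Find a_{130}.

Listing terms: a_1 = 17,  a_2 = 14,  a_3 = 21,  a_4 = 4,  a_5 = 1,  a_6 = 24,  a_7 = 11,  a_8 = 14,  a_9 = 21.
Since (a_8, a_9) = (a_2, a_3) = (14, 21) (two consecutive terms determine the rest), the sequence is eventually periodic: after a pre-period of length 1 it cycles with period 6.
For k ≥ 2, a_k depends only on (k - 2) mod 6. (130 - 2) mod 6 = 2, so a_{130} = a_4 = 4.

4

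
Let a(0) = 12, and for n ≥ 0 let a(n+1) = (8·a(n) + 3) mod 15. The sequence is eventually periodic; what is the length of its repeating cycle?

Computing terms: a(0) = 12; a(1) = 9; a(2) = 0; a(3) = 3; a(4) = 12.
The sequence repeats with period 4.

4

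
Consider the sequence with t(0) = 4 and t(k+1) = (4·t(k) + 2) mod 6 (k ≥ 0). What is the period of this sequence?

3

We have t(0) = 4,  t(1) = 0,  t(2) = 2,  t(3) = 4.
The sequence repeats with period 3.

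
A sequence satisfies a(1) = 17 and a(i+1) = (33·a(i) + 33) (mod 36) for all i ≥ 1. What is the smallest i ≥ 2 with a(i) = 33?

We have a(1) = 17, a(2) = 18, a(3) = 15, a(4) = 24, a(5) = 33, a(6) = 6, a(7) = 15.
Since a(7) = a(3) = 15, the sequence is eventually periodic: after a pre-period of length 2 it cycles with period 4.
The value 33 first appears (with i ≥ 2) at a(5).

5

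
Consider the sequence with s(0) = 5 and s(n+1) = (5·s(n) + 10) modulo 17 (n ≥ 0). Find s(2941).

Listing terms: s(0) = 5; s(1) = 1; s(2) = 15; s(3) = 0; s(4) = 10; s(5) = 9; s(6) = 4; s(7) = 13; s(8) = 7; s(9) = 11; s(10) = 14; s(11) = 12; s(12) = 2; s(13) = 3; s(14) = 8; s(15) = 16; s(16) = 5.
Since s(16) = s(0) = 5, the sequence is periodic with period 16.
(2941 - 0) mod 16 = 13, so s(2941) = s(13) = 3.

3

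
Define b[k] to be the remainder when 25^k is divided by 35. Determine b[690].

Listing terms: b[1] = 25; b[2] = 30; b[3] = 15; b[4] = 25.
The sequence repeats with period 3.
So b[690] = b[1 + ((690-1) mod 3)] = b[3] = 15.

15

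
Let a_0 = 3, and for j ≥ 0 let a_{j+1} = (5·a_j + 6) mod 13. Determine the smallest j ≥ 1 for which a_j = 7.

2

Listing terms: a_0 = 3,  a_1 = 8,  a_2 = 7,  a_3 = 2,  a_4 = 3.
The sequence repeats with period 4.
The value 7 first appears (with j ≥ 1) at a_2.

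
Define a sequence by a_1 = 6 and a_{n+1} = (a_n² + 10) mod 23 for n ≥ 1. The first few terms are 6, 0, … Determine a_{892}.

18

We have a_1 = 6; a_2 = 0; a_3 = 10; a_4 = 18; a_5 = 12; a_6 = 16; a_7 = 13; a_8 = 18.
Since a_8 = a_4 = 18, the sequence is eventually periodic: after a pre-period of length 3 it cycles with period 4.
For n ≥ 4, a_n depends only on (n - 4) mod 4. (892 - 4) mod 4 = 0, so a_{892} = a_4 = 18.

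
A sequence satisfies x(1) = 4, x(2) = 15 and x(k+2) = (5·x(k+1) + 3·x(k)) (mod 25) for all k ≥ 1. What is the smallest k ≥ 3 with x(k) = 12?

3

Computing terms: x(1) = 4, x(2) = 15, x(3) = 12, x(4) = 5, x(5) = 11, x(6) = 20, x(7) = 8, x(8) = 0, x(9) = 24, x(10) = 20, x(11) = 22, x(12) = 20, x(13) = 16, x(14) = 15, x(15) = 23, x(16) = 10, x(17) = 19, x(18) = 0, x(19) = 7, x(20) = 10, x(21) = 21, x(22) = 10, x(23) = 13, x(24) = 20, x(25) = 14, x(26) = 5, x(27) = 17, x(28) = 0, x(29) = 1, x(30) = 5, x(31) = 3, x(32) = 5, x(33) = 9, x(34) = 10, x(35) = 2, x(36) = 15, x(37) = 6, x(38) = 0, x(39) = 18, x(40) = 15, x(41) = 4, x(42) = 15.
Since (x(41), x(42)) = (x(1), x(2)) = (4, 15) (two consecutive terms determine the rest), the sequence is periodic with period 40.
The value 12 first appears (with k ≥ 3) at x(3).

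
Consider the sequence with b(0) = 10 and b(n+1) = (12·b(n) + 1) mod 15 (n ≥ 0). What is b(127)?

7

b(0) = 10, b(1) = 1, b(2) = 13, b(3) = 7, b(4) = 10.
The sequence repeats with period 4.
So b(127) = b(0 + ((127-0) mod 4)) = b(3) = 7.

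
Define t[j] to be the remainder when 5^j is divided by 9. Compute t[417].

t[0] = 1, t[1] = 5, t[2] = 7, t[3] = 8, t[4] = 4, t[5] = 2, t[6] = 1.
The sequence repeats with period 6.
(417 - 0) mod 6 = 3, so t[417] = t[3] = 8.

8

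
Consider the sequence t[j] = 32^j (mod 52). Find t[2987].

Listing terms: t[1] = 32; t[2] = 36; t[3] = 8; t[4] = 48; t[5] = 28; t[6] = 12; t[7] = 20; t[8] = 16; t[9] = 44; t[10] = 4; t[11] = 24; t[12] = 40; t[13] = 32.
The sequence repeats with period 12.
(2987 - 1) mod 12 = 10, so t[2987] = t[11] = 24.

24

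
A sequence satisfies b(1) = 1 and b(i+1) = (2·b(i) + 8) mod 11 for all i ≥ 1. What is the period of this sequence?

Computing terms: b(1) = 1; b(2) = 10; b(3) = 6; b(4) = 9; b(5) = 4; b(6) = 5; b(7) = 7; b(8) = 0; b(9) = 8; b(10) = 2; b(11) = 1.
The sequence repeats with period 10.

10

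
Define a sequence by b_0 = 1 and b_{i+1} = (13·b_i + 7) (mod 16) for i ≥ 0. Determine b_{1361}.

4

Listing terms: b_0 = 1, b_1 = 4, b_2 = 11, b_3 = 6, b_4 = 5, b_5 = 8, b_6 = 15, b_7 = 10, b_8 = 9, b_9 = 12, b_{10} = 3, b_{11} = 14, b_{12} = 13, b_{13} = 0, b_{14} = 7, b_{15} = 2, b_{16} = 1.
Since b_{16} = b_0 = 1, the sequence is periodic with period 16.
So b_{1361} = b_{0 + ((1361-0) mod 16)} = b_1 = 4.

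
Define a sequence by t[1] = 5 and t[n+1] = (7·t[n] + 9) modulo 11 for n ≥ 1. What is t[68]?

10

Listing terms: t[1] = 5, t[2] = 0, t[3] = 9, t[4] = 6, t[5] = 7, t[6] = 3, t[7] = 8, t[8] = 10, t[9] = 2, t[10] = 1, t[11] = 5.
The sequence repeats with period 10.
So t[68] = t[1 + ((68-1) mod 10)] = t[8] = 10.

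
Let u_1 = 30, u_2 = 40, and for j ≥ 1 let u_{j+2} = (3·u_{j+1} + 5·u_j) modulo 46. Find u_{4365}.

We have u_1 = 30; u_2 = 40; u_3 = 40; u_4 = 44; u_5 = 10; u_6 = 20; u_7 = 18; u_8 = 16; u_9 = 0; u_{10} = 34; u_{11} = 10; u_{12} = 16; u_{13} = 6; u_{14} = 6; u_{15} = 2; u_{16} = 36; u_{17} = 26; u_{18} = 28; u_{19} = 30; u_{20} = 0; u_{21} = 12; u_{22} = 36; u_{23} = 30; u_{24} = 40.
The sequence repeats with period 22.
So u_{4365} = u_{1 + ((4365-1) mod 22)} = u_9 = 0.

0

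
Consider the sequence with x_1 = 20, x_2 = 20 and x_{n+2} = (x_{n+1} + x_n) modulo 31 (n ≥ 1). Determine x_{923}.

12

x_1 = 20; x_2 = 20; x_3 = 9; x_4 = 29; x_5 = 7; x_6 = 5; x_7 = 12; x_8 = 17; x_9 = 29; x_{10} = 15; x_{11} = 13; x_{12} = 28; x_{13} = 10; x_{14} = 7; x_{15} = 17; x_{16} = 24; x_{17} = 10; x_{18} = 3; x_{19} = 13; x_{20} = 16; x_{21} = 29; x_{22} = 14; x_{23} = 12; x_{24} = 26; x_{25} = 7; x_{26} = 2; x_{27} = 9; x_{28} = 11; x_{29} = 20; x_{30} = 0; x_{31} = 20; x_{32} = 20.
Since (x_{31}, x_{32}) = (x_1, x_2) = (20, 20) (two consecutive terms determine the rest), the sequence is periodic with period 30.
So x_{923} = x_{1 + ((923-1) mod 30)} = x_{23} = 12.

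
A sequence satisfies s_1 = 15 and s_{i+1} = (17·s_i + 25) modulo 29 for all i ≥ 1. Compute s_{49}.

We have s_1 = 15, s_2 = 19, s_3 = 0, s_4 = 25, s_5 = 15.
The sequence repeats with period 4.
So s_{49} = s_{1 + ((49-1) mod 4)} = s_1 = 15.

15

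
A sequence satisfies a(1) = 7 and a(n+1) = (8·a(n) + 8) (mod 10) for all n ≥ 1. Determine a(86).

We have a(1) = 7,  a(2) = 4,  a(3) = 0,  a(4) = 8,  a(5) = 2,  a(6) = 4.
Since a(6) = a(2) = 4, the sequence is eventually periodic: after a pre-period of length 1 it cycles with period 4.
For n ≥ 2, a(n) depends only on (n - 2) mod 4. (86 - 2) mod 4 = 0, so a(86) = a(2) = 4.

4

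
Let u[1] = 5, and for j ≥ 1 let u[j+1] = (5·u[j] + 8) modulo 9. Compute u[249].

2

Listing terms: u[1] = 5; u[2] = 6; u[3] = 2; u[4] = 0; u[5] = 8; u[6] = 3; u[7] = 5.
The sequence repeats with period 6.
So u[249] = u[1 + ((249-1) mod 6)] = u[3] = 2.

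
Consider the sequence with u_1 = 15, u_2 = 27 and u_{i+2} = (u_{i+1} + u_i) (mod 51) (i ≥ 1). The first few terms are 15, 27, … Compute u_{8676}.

Computing terms: u_1 = 15; u_2 = 27; u_3 = 42; u_4 = 18; u_5 = 9; u_6 = 27; u_7 = 36; u_8 = 12; u_9 = 48; u_{10} = 9; u_{11} = 6; u_{12} = 15; u_{13} = 21; u_{14} = 36; u_{15} = 6; u_{16} = 42; u_{17} = 48; u_{18} = 39; u_{19} = 36; u_{20} = 24; u_{21} = 9; u_{22} = 33; u_{23} = 42; u_{24} = 24; u_{25} = 15; u_{26} = 39; u_{27} = 3; u_{28} = 42; u_{29} = 45; u_{30} = 36; u_{31} = 30; u_{32} = 15; u_{33} = 45; u_{34} = 9; u_{35} = 3; u_{36} = 12; u_{37} = 15; u_{38} = 27.
Since (u_{37}, u_{38}) = (u_1, u_2) = (15, 27) (two consecutive terms determine the rest), the sequence is periodic with period 36.
So u_{8676} = u_{1 + ((8676-1) mod 36)} = u_{36} = 12.

12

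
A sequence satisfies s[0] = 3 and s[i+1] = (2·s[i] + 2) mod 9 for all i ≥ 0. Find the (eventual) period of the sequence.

s[0] = 3,  s[1] = 8,  s[2] = 0,  s[3] = 2,  s[4] = 6,  s[5] = 5,  s[6] = 3.
The sequence repeats with period 6.

6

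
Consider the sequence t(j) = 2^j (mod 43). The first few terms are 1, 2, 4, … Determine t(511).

42

t(0) = 1, t(1) = 2, t(2) = 4, t(3) = 8, t(4) = 16, t(5) = 32, t(6) = 21, t(7) = 42, t(8) = 41, t(9) = 39, t(10) = 35, t(11) = 27, t(12) = 11, t(13) = 22, t(14) = 1.
Since t(14) = t(0) = 1, the sequence is periodic with period 14.
(511 - 0) mod 14 = 7, so t(511) = t(7) = 42.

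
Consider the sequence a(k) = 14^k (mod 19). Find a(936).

1

Listing terms: a(0) = 1; a(1) = 14; a(2) = 6; a(3) = 8; a(4) = 17; a(5) = 10; a(6) = 7; a(7) = 3; a(8) = 4; a(9) = 18; a(10) = 5; a(11) = 13; a(12) = 11; a(13) = 2; a(14) = 9; a(15) = 12; a(16) = 16; a(17) = 15; a(18) = 1.
Since a(18) = a(0) = 1, the sequence is periodic with period 18.
(936 - 0) mod 18 = 0, so a(936) = a(0) = 1.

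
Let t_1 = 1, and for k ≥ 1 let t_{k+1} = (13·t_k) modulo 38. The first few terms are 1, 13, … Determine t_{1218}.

21

t_1 = 1,  t_2 = 13,  t_3 = 17,  t_4 = 31,  t_5 = 23,  t_6 = 33,  t_7 = 11,  t_8 = 29,  t_9 = 35,  t_{10} = 37,  t_{11} = 25,  t_{12} = 21,  t_{13} = 7,  t_{14} = 15,  t_{15} = 5,  t_{16} = 27,  t_{17} = 9,  t_{18} = 3,  t_{19} = 1.
The sequence repeats with period 18.
(1218 - 1) mod 18 = 11, so t_{1218} = t_{12} = 21.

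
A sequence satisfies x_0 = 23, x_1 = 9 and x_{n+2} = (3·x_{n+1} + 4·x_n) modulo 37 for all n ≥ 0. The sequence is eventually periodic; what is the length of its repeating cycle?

18

x_0 = 23; x_1 = 9; x_2 = 8; x_3 = 23; x_4 = 27; x_5 = 25; x_6 = 35; x_7 = 20; x_8 = 15; x_9 = 14; x_{10} = 28; x_{11} = 29; x_{12} = 14; x_{13} = 10; x_{14} = 12; x_{15} = 2; x_{16} = 17; x_{17} = 22; x_{18} = 23; x_{19} = 9.
Since (x_{18}, x_{19}) = (x_0, x_1) = (23, 9) (two consecutive terms determine the rest), the sequence is periodic with period 18.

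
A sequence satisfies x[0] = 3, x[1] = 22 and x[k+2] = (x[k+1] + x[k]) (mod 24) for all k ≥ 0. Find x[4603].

14

x[0] = 3; x[1] = 22; x[2] = 1; x[3] = 23; x[4] = 0; x[5] = 23; x[6] = 23; x[7] = 22; x[8] = 21; x[9] = 19; x[10] = 16; x[11] = 11; x[12] = 3; x[13] = 14; x[14] = 17; x[15] = 7; x[16] = 0; x[17] = 7; x[18] = 7; x[19] = 14; x[20] = 21; x[21] = 11; x[22] = 8; x[23] = 19; x[24] = 3; x[25] = 22.
The sequence repeats with period 24.
So x[4603] = x[0 + ((4603-0) mod 24)] = x[19] = 14.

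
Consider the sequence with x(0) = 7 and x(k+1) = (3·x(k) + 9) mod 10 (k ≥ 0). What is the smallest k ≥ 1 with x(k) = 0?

Listing terms: x(0) = 7, x(1) = 0, x(2) = 9, x(3) = 6, x(4) = 7.
Since x(4) = x(0) = 7, the sequence is periodic with period 4.
The value 0 first appears (with k ≥ 1) at x(1).

1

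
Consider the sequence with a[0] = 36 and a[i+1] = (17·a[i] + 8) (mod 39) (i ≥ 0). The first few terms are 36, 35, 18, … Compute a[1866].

36

a[0] = 36,  a[1] = 35,  a[2] = 18,  a[3] = 2,  a[4] = 3,  a[5] = 20,  a[6] = 36.
Since a[6] = a[0] = 36, the sequence is periodic with period 6.
So a[1866] = a[0 + ((1866-0) mod 6)] = a[0] = 36.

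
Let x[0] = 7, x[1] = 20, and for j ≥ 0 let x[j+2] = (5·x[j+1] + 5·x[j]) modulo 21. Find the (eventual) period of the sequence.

24

Computing terms: x[0] = 7,  x[1] = 20,  x[2] = 9,  x[3] = 19,  x[4] = 14,  x[5] = 18,  x[6] = 13,  x[7] = 8,  x[8] = 0,  x[9] = 19,  x[10] = 11,  x[11] = 3,  x[12] = 7,  x[13] = 8,  x[14] = 12,  x[15] = 16,  x[16] = 14,  x[17] = 3,  x[18] = 1,  x[19] = 20,  x[20] = 0,  x[21] = 16,  x[22] = 17,  x[23] = 18,  x[24] = 7,  x[25] = 20.
Since (x[24], x[25]) = (x[0], x[1]) = (7, 20) (two consecutive terms determine the rest), the sequence is periodic with period 24.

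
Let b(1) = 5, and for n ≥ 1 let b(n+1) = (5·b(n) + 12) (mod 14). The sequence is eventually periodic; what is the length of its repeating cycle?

6

We have b(1) = 5; b(2) = 9; b(3) = 1; b(4) = 3; b(5) = 13; b(6) = 7; b(7) = 5.
Since b(7) = b(1) = 5, the sequence is periodic with period 6.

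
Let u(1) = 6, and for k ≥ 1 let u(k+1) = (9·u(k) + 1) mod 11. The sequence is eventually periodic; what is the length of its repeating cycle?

Computing terms: u(1) = 6,  u(2) = 0,  u(3) = 1,  u(4) = 10,  u(5) = 3,  u(6) = 6.
Since u(6) = u(1) = 6, the sequence is periodic with period 5.

5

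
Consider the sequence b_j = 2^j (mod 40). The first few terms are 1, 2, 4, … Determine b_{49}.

We have b_0 = 1,  b_1 = 2,  b_2 = 4,  b_3 = 8,  b_4 = 16,  b_5 = 32,  b_6 = 24,  b_7 = 8.
Since b_7 = b_3 = 8, the sequence is eventually periodic: after a pre-period of length 3 it cycles with period 4.
For j ≥ 3, b_j depends only on (j - 3) mod 4. (49 - 3) mod 4 = 2, so b_{49} = b_5 = 32.

32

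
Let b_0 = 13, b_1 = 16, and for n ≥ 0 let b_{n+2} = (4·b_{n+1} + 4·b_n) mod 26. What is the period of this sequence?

Listing terms: b_0 = 13; b_1 = 16; b_2 = 12; b_3 = 8; b_4 = 2; b_5 = 14; b_6 = 12; b_7 = 0; b_8 = 22; b_9 = 10; b_{10} = 24; b_{11} = 6; b_{12} = 16; b_{13} = 10; b_{14} = 0; b_{15} = 14; b_{16} = 4; b_{17} = 20; b_{18} = 18; b_{19} = 22; b_{20} = 4; b_{21} = 0; b_{22} = 16; b_{23} = 12.
Since (b_{22}, b_{23}) = (b_1, b_2) = (16, 12) (two consecutive terms determine the rest), the sequence is eventually periodic: after a pre-period of length 1 it cycles with period 21.

21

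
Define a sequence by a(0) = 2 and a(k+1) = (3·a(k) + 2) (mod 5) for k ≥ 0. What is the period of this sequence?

4

We have a(0) = 2,  a(1) = 3,  a(2) = 1,  a(3) = 0,  a(4) = 2.
Since a(4) = a(0) = 2, the sequence is periodic with period 4.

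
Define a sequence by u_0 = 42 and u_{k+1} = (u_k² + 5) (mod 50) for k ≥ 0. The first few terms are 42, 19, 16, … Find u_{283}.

Computing terms: u_0 = 42; u_1 = 19; u_2 = 16; u_3 = 11; u_4 = 26; u_5 = 31; u_6 = 16.
Since u_6 = u_2 = 16, the sequence is eventually periodic: after a pre-period of length 2 it cycles with period 4.
For k ≥ 2, u_k depends only on (k - 2) mod 4. (283 - 2) mod 4 = 1, so u_{283} = u_3 = 11.

11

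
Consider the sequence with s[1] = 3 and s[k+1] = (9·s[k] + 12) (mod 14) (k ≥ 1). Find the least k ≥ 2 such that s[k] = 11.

Listing terms: s[1] = 3, s[2] = 11, s[3] = 13, s[4] = 3.
Since s[4] = s[1] = 3, the sequence is periodic with period 3.
The value 11 first appears (with k ≥ 2) at s[2].

2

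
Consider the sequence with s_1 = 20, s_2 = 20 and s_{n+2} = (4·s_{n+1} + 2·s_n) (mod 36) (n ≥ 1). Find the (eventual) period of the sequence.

Listing terms: s_1 = 20; s_2 = 20; s_3 = 12; s_4 = 16; s_5 = 16; s_6 = 24; s_7 = 20; s_8 = 20.
The sequence repeats with period 6.

6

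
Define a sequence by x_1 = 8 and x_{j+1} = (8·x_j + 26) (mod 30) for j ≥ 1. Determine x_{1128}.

Computing terms: x_1 = 8,  x_2 = 0,  x_3 = 26,  x_4 = 24,  x_5 = 8.
The sequence repeats with period 4.
So x_{1128} = x_{1 + ((1128-1) mod 4)} = x_4 = 24.

24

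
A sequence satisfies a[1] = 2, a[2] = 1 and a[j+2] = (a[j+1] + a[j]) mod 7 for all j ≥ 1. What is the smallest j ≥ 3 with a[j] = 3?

Listing terms: a[1] = 2; a[2] = 1; a[3] = 3; a[4] = 4; a[5] = 0; a[6] = 4; a[7] = 4; a[8] = 1; a[9] = 5; a[10] = 6; a[11] = 4; a[12] = 3; a[13] = 0; a[14] = 3; a[15] = 3; a[16] = 6; a[17] = 2; a[18] = 1.
Since (a[17], a[18]) = (a[1], a[2]) = (2, 1) (two consecutive terms determine the rest), the sequence is periodic with period 16.
The value 3 first appears (with j ≥ 3) at a[3].

3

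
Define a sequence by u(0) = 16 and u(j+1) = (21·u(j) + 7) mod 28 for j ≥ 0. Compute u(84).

0

Computing terms: u(0) = 16,  u(1) = 7,  u(2) = 14,  u(3) = 21,  u(4) = 0,  u(5) = 7.
Since u(5) = u(1) = 7, the sequence is eventually periodic: after a pre-period of length 1 it cycles with period 4.
For j ≥ 1, u(j) depends only on (j - 1) mod 4. (84 - 1) mod 4 = 3, so u(84) = u(4) = 0.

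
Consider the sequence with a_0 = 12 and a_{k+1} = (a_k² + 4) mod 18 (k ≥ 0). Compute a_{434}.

a_0 = 12,  a_1 = 4,  a_2 = 2,  a_3 = 8,  a_4 = 14,  a_5 = 2.
Since a_5 = a_2 = 2, the sequence is eventually periodic: after a pre-period of length 2 it cycles with period 3.
For k ≥ 2, a_k depends only on (k - 2) mod 3. (434 - 2) mod 3 = 0, so a_{434} = a_2 = 2.

2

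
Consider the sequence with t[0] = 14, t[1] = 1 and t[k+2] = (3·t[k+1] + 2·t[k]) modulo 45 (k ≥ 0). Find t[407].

2

Computing terms: t[0] = 14,  t[1] = 1,  t[2] = 31,  t[3] = 5,  t[4] = 32,  t[5] = 16,  t[6] = 22,  t[7] = 8,  t[8] = 23,  t[9] = 40,  t[10] = 31,  t[11] = 38,  t[12] = 41,  t[13] = 19,  t[14] = 4,  t[15] = 5,  t[16] = 23,  t[17] = 34,  t[18] = 13,  t[19] = 17,  t[20] = 32,  t[21] = 40,  t[22] = 4,  t[23] = 2,  t[24] = 14,  t[25] = 1.
The sequence repeats with period 24.
So t[407] = t[0 + ((407-0) mod 24)] = t[23] = 2.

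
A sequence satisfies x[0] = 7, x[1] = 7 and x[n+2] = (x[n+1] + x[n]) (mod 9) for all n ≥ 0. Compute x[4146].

8

x[0] = 7,  x[1] = 7,  x[2] = 5,  x[3] = 3,  x[4] = 8,  x[5] = 2,  x[6] = 1,  x[7] = 3,  x[8] = 4,  x[9] = 7,  x[10] = 2,  x[11] = 0,  x[12] = 2,  x[13] = 2,  x[14] = 4,  x[15] = 6,  x[16] = 1,  x[17] = 7,  x[18] = 8,  x[19] = 6,  x[20] = 5,  x[21] = 2,  x[22] = 7,  x[23] = 0,  x[24] = 7,  x[25] = 7.
Since (x[24], x[25]) = (x[0], x[1]) = (7, 7) (two consecutive terms determine the rest), the sequence is periodic with period 24.
(4146 - 0) mod 24 = 18, so x[4146] = x[18] = 8.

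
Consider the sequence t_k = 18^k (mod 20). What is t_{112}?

t_1 = 18, t_2 = 4, t_3 = 12, t_4 = 16, t_5 = 8, t_6 = 4.
Since t_6 = t_2 = 4, the sequence is eventually periodic: after a pre-period of length 1 it cycles with period 4.
For k ≥ 2, t_k depends only on (k - 2) mod 4. (112 - 2) mod 4 = 2, so t_{112} = t_4 = 16.

16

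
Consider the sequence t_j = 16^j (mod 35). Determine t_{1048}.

We have t_1 = 16; t_2 = 11; t_3 = 1; t_4 = 16.
Since t_4 = t_1 = 16, the sequence is periodic with period 3.
(1048 - 1) mod 3 = 0, so t_{1048} = t_1 = 16.

16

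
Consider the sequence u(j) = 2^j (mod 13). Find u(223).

u(0) = 1, u(1) = 2, u(2) = 4, u(3) = 8, u(4) = 3, u(5) = 6, u(6) = 12, u(7) = 11, u(8) = 9, u(9) = 5, u(10) = 10, u(11) = 7, u(12) = 1.
Since u(12) = u(0) = 1, the sequence is periodic with period 12.
(223 - 0) mod 12 = 7, so u(223) = u(7) = 11.

11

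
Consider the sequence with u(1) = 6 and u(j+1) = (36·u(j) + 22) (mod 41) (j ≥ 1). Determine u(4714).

22

u(1) = 6; u(2) = 33; u(3) = 21; u(4) = 40; u(5) = 27; u(6) = 10; u(7) = 13; u(8) = 39; u(9) = 32; u(10) = 26; u(11) = 15; u(12) = 29; u(13) = 0; u(14) = 22; u(15) = 35; u(16) = 11; u(17) = 8; u(18) = 23; u(19) = 30; u(20) = 36; u(21) = 6.
Since u(21) = u(1) = 6, the sequence is periodic with period 20.
So u(4714) = u(1 + ((4714-1) mod 20)) = u(14) = 22.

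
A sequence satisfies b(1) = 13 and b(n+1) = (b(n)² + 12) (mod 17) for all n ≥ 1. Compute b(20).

Listing terms: b(1) = 13, b(2) = 11, b(3) = 14, b(4) = 4, b(5) = 11.
Since b(5) = b(2) = 11, the sequence is eventually periodic: after a pre-period of length 1 it cycles with period 3.
For n ≥ 2, b(n) depends only on (n - 2) mod 3. (20 - 2) mod 3 = 0, so b(20) = b(2) = 11.

11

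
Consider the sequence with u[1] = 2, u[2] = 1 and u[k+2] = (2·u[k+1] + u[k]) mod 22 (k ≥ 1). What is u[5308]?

9

We have u[1] = 2; u[2] = 1; u[3] = 4; u[4] = 9; u[5] = 0; u[6] = 9; u[7] = 18; u[8] = 1; u[9] = 20; u[10] = 19; u[11] = 14; u[12] = 3; u[13] = 20; u[14] = 21; u[15] = 18; u[16] = 13; u[17] = 0; u[18] = 13; u[19] = 4; u[20] = 21; u[21] = 2; u[22] = 3; u[23] = 8; u[24] = 19; u[25] = 2; u[26] = 1.
Since (u[25], u[26]) = (u[1], u[2]) = (2, 1) (two consecutive terms determine the rest), the sequence is periodic with period 24.
So u[5308] = u[1 + ((5308-1) mod 24)] = u[4] = 9.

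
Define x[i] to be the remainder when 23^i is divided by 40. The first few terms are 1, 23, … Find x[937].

23

x[0] = 1, x[1] = 23, x[2] = 9, x[3] = 7, x[4] = 1.
The sequence repeats with period 4.
(937 - 0) mod 4 = 1, so x[937] = x[1] = 23.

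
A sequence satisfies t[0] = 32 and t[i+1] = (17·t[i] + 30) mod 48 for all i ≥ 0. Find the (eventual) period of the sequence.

8

t[0] = 32; t[1] = 46; t[2] = 44; t[3] = 10; t[4] = 8; t[5] = 22; t[6] = 20; t[7] = 34; t[8] = 32.
The sequence repeats with period 8.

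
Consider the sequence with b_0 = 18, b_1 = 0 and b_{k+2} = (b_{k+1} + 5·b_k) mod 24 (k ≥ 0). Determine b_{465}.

We have b_0 = 18,  b_1 = 0,  b_2 = 18,  b_3 = 18,  b_4 = 12,  b_5 = 6,  b_6 = 18,  b_7 = 0.
Since (b_6, b_7) = (b_0, b_1) = (18, 0) (two consecutive terms determine the rest), the sequence is periodic with period 6.
(465 - 0) mod 6 = 3, so b_{465} = b_3 = 18.

18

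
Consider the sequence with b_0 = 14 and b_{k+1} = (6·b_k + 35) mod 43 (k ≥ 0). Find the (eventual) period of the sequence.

Listing terms: b_0 = 14, b_1 = 33, b_2 = 18, b_3 = 14.
Since b_3 = b_0 = 14, the sequence is periodic with period 3.

3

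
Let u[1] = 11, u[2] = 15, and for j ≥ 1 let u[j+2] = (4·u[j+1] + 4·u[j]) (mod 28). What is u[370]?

0

Computing terms: u[1] = 11; u[2] = 15; u[3] = 20; u[4] = 0; u[5] = 24; u[6] = 12; u[7] = 4; u[8] = 8; u[9] = 20; u[10] = 0.
Since (u[9], u[10]) = (u[3], u[4]) = (20, 0) (two consecutive terms determine the rest), the sequence is eventually periodic: after a pre-period of length 2 it cycles with period 6.
For j ≥ 3, u[j] depends only on (j - 3) mod 6. (370 - 3) mod 6 = 1, so u[370] = u[4] = 0.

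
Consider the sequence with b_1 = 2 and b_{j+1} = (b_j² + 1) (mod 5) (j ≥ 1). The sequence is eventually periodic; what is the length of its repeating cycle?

b_1 = 2, b_2 = 0, b_3 = 1, b_4 = 2.
The sequence repeats with period 3.

3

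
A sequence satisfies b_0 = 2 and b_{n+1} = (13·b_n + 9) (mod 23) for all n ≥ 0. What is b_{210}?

12

We have b_0 = 2, b_1 = 12, b_2 = 4, b_3 = 15, b_4 = 20, b_5 = 16, b_6 = 10, b_7 = 1, b_8 = 22, b_9 = 19, b_{10} = 3, b_{11} = 2.
The sequence repeats with period 11.
So b_{210} = b_{0 + ((210-0) mod 11)} = b_1 = 12.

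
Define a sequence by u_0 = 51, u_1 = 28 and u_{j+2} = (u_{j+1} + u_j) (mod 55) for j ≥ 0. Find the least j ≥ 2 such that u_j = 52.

Computing terms: u_0 = 51, u_1 = 28, u_2 = 24, u_3 = 52, u_4 = 21, u_5 = 18, u_6 = 39, u_7 = 2, u_8 = 41, u_9 = 43, u_{10} = 29, u_{11} = 17, u_{12} = 46, u_{13} = 8, u_{14} = 54, u_{15} = 7, u_{16} = 6, u_{17} = 13, u_{18} = 19, u_{19} = 32, u_{20} = 51, u_{21} = 28.
The sequence repeats with period 20.
The value 52 first appears (with j ≥ 2) at u_3.

3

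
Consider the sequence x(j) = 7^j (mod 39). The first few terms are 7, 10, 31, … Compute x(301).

7

We have x(1) = 7; x(2) = 10; x(3) = 31; x(4) = 22; x(5) = 37; x(6) = 25; x(7) = 19; x(8) = 16; x(9) = 34; x(10) = 4; x(11) = 28; x(12) = 1; x(13) = 7.
Since x(13) = x(1) = 7, the sequence is periodic with period 12.
(301 - 1) mod 12 = 0, so x(301) = x(1) = 7.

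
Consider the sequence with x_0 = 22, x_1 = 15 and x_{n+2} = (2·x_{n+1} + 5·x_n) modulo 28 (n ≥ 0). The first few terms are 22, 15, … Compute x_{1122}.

x_0 = 22; x_1 = 15; x_2 = 0; x_3 = 19; x_4 = 10; x_5 = 3; x_6 = 0; x_7 = 15; x_8 = 2; x_9 = 23; x_{10} = 0; x_{11} = 3; x_{12} = 6; x_{13} = 27; x_{14} = 0; x_{15} = 23; x_{16} = 18; x_{17} = 11; x_{18} = 0; x_{19} = 27; x_{20} = 26; x_{21} = 19; x_{22} = 0; x_{23} = 11; x_{24} = 22; x_{25} = 15.
The sequence repeats with period 24.
So x_{1122} = x_{0 + ((1122-0) mod 24)} = x_{18} = 0.

0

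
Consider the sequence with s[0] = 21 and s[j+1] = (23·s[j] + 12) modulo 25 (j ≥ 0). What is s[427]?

3

s[0] = 21; s[1] = 20; s[2] = 22; s[3] = 18; s[4] = 1; s[5] = 10; s[6] = 17; s[7] = 3; s[8] = 6; s[9] = 0; s[10] = 12; s[11] = 13; s[12] = 11; s[13] = 15; s[14] = 7; s[15] = 23; s[16] = 16; s[17] = 5; s[18] = 2; s[19] = 8; s[20] = 21.
Since s[20] = s[0] = 21, the sequence is periodic with period 20.
(427 - 0) mod 20 = 7, so s[427] = s[7] = 3.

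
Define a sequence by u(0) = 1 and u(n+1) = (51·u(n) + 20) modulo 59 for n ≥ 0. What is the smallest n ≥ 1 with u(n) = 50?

5

We have u(0) = 1, u(1) = 12, u(2) = 42, u(3) = 38, u(4) = 11, u(5) = 50, u(6) = 33, u(7) = 51, u(8) = 25, u(9) = 56, u(10) = 44, u(11) = 22, u(12) = 21, u(13) = 29, u(14) = 24, u(15) = 5, u(16) = 39, u(17) = 3, u(18) = 55, u(19) = 52, u(20) = 17, u(21) = 2, u(22) = 4, u(23) = 47, u(24) = 57, u(25) = 36, u(26) = 27, u(27) = 40, u(28) = 54, u(29) = 1.
Since u(29) = u(0) = 1, the sequence is periodic with period 29.
The value 50 first appears (with n ≥ 1) at u(5).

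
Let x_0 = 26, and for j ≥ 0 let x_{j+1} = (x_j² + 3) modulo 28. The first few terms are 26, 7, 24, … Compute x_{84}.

x_0 = 26; x_1 = 7; x_2 = 24; x_3 = 19; x_4 = 0; x_5 = 3; x_6 = 12; x_7 = 7.
Since x_7 = x_1 = 7, the sequence is eventually periodic: after a pre-period of length 1 it cycles with period 6.
For j ≥ 1, x_j depends only on (j - 1) mod 6. (84 - 1) mod 6 = 5, so x_{84} = x_6 = 12.

12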